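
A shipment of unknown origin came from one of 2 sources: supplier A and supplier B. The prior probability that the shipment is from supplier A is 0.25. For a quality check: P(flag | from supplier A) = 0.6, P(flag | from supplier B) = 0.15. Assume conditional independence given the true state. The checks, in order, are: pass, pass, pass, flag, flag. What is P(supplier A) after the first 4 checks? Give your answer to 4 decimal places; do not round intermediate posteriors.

After 'pass': P(supplier A) = 0.4·0.2500 / (0.4·0.2500 + 0.85·0.7500) ≈ 0.1356
After 'pass': P(supplier A) = 0.4·0.1356 / (0.4·0.1356 + 0.85·0.8644) ≈ 0.0687
After 'pass': P(supplier A) = 0.4·0.0687 / (0.4·0.0687 + 0.85·0.9313) ≈ 0.0336
After 'flag': P(supplier A) = 0.6·0.0336 / (0.6·0.0336 + 0.15·0.9664) ≈ 0.1220

0.1220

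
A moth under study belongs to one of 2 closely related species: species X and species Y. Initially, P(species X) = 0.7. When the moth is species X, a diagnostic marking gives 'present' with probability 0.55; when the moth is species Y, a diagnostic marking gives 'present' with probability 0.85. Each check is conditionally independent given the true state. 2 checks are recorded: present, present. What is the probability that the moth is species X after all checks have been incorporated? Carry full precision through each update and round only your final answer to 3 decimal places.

0.494

Each posterior becomes the prior for the next update.
After 'present': P(species X) = 0.55·0.7000 / (0.55·0.7000 + 0.85·0.3000) ≈ 0.6016
After 'present': P(species X) = 0.55·0.6016 / (0.55·0.6016 + 0.85·0.3984) ≈ 0.4942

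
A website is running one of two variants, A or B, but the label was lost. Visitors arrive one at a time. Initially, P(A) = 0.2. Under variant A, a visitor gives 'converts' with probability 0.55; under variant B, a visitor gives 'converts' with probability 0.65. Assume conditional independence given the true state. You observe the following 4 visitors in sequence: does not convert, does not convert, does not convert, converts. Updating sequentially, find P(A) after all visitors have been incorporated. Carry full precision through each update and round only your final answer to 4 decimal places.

0.3102

After 'does not convert': P(A) = 0.45·0.2000 / (0.45·0.2000 + 0.35·0.8000) ≈ 0.2432
After 'does not convert': P(A) = 0.45·0.2432 / (0.45·0.2432 + 0.35·0.7568) ≈ 0.2924
After 'does not convert': P(A) = 0.45·0.2924 / (0.45·0.2924 + 0.35·0.7076) ≈ 0.3470
After 'converts': P(A) = 0.55·0.3470 / (0.55·0.3470 + 0.65·0.6530) ≈ 0.3102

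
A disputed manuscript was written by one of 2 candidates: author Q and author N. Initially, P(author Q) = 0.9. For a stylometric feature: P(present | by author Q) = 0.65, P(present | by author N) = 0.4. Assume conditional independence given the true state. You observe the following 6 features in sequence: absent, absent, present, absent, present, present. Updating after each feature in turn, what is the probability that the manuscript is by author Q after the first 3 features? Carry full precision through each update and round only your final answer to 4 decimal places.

0.8327

After 'absent': P(author Q) = 0.35·0.9000 / (0.35·0.9000 + 0.6·0.1000) ≈ 0.8400
After 'absent': P(author Q) = 0.35·0.8400 / (0.35·0.8400 + 0.6·0.1600) ≈ 0.7538
After 'present': P(author Q) = 0.65·0.7538 / (0.65·0.7538 + 0.4·0.2462) ≈ 0.8327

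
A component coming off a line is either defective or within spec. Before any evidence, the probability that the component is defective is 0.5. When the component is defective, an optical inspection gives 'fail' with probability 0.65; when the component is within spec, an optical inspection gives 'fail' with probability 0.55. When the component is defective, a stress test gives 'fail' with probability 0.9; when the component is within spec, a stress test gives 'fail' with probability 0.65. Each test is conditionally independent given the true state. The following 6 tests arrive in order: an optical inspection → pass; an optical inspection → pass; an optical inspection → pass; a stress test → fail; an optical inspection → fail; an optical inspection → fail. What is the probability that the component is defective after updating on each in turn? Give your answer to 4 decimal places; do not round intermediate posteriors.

0.4764

After an optical inspection='pass': P(defective) = 0.35·0.5000 / (0.35·0.5000 + 0.45·0.5000) ≈ 0.4375
After an optical inspection='pass': P(defective) = 0.35·0.4375 / (0.35·0.4375 + 0.45·0.5625) ≈ 0.3769
After an optical inspection='pass': P(defective) = 0.35·0.3769 / (0.35·0.3769 + 0.45·0.6231) ≈ 0.3200
After a stress test='fail': P(defective) = 0.9·0.3200 / (0.9·0.3200 + 0.65·0.6800) ≈ 0.3945
After an optical inspection='fail': P(defective) = 0.65·0.3945 / (0.65·0.3945 + 0.55·0.6055) ≈ 0.4350
After an optical inspection='fail': P(defective) = 0.65·0.4350 / (0.65·0.4350 + 0.55·0.5650) ≈ 0.4764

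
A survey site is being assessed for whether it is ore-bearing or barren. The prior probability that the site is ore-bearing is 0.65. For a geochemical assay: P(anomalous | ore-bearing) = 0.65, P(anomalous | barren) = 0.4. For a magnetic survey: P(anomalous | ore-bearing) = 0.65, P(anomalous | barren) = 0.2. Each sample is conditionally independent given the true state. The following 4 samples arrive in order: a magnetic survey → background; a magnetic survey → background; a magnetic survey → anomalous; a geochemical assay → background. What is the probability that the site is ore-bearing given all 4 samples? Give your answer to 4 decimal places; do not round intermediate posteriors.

0.4026

After a magnetic survey='background': P(ore) = 0.35·0.6500 / (0.35·0.6500 + 0.8·0.3500) ≈ 0.4483
After a magnetic survey='background': P(ore) = 0.35·0.4483 / (0.35·0.4483 + 0.8·0.5517) ≈ 0.2622
After a magnetic survey='anomalous': P(ore) = 0.65·0.2622 / (0.65·0.2622 + 0.2·0.7378) ≈ 0.5360
After a geochemical assay='background': P(ore) = 0.35·0.5360 / (0.35·0.5360 + 0.6·0.4640) ≈ 0.4026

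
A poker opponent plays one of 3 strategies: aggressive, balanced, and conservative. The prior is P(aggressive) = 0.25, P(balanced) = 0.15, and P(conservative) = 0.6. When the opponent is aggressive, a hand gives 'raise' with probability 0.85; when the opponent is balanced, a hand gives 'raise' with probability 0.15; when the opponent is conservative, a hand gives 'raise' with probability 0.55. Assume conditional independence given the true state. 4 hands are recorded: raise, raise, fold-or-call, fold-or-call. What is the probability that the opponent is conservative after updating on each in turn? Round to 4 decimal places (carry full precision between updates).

Each posterior becomes the prior for the next update.
After 'raise': normaliser = 0.85·0.2500 + 0.15·0.1500 + 0.55·0.6000; P(aggressive) ≈ 0.3761, P(balanced) ≈ 0.0398, P(conservative) ≈ 0.5841
After 'raise': normaliser = 0.85·0.3761 + 0.15·0.0398 + 0.55·0.5841; P(aggressive) ≈ 0.4942, P(balanced) ≈ 0.0092, P(conservative) ≈ 0.4966
After 'fold-or-call': normaliser = 0.15·0.4942 + 0.85·0.0092 + 0.45·0.4966; P(aggressive) ≈ 0.2427, P(balanced) ≈ 0.0257, P(conservative) ≈ 0.7316
After 'fold-or-call': normaliser = 0.15·0.2427 + 0.85·0.0257 + 0.45·0.7316; P(aggressive) ≈ 0.0940, P(balanced) ≈ 0.0564, P(conservative) ≈ 0.8497

0.8497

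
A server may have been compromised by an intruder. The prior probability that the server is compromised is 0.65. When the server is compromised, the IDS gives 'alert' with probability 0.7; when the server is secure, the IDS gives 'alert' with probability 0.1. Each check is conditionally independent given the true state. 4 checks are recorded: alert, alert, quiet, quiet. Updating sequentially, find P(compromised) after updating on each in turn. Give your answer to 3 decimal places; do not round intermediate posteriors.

After 'alert': P(compromised) = 0.7·0.6500 / (0.7·0.6500 + 0.1·0.3500) ≈ 0.9286
After 'alert': P(compromised) = 0.7·0.9286 / (0.7·0.9286 + 0.1·0.0714) ≈ 0.9891
After 'quiet': P(compromised) = 0.3·0.9891 / (0.3·0.9891 + 0.9·0.0109) ≈ 0.9681
After 'quiet': P(compromised) = 0.3·0.9681 / (0.3·0.9681 + 0.9·0.0319) ≈ 0.9100

0.910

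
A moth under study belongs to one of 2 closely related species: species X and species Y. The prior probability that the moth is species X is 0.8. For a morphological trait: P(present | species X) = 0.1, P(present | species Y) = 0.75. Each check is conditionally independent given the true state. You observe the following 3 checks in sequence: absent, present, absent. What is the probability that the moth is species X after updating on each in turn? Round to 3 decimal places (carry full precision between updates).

0.874

After 'absent': P(species X) = 0.9·0.8000 / (0.9·0.8000 + 0.25·0.2000) ≈ 0.9351
After 'present': P(species X) = 0.1·0.9351 / (0.1·0.9351 + 0.75·0.0649) ≈ 0.6575
After 'absent': P(species X) = 0.9·0.6575 / (0.9·0.6575 + 0.25·0.3425) ≈ 0.8736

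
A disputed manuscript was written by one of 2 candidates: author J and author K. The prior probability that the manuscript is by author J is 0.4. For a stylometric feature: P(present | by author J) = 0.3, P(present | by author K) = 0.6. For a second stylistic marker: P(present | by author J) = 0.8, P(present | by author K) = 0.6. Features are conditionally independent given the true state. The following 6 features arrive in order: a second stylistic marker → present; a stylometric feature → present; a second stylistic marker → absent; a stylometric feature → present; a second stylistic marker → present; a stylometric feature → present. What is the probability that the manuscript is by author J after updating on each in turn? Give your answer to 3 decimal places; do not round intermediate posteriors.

0.069

After a second stylistic marker='present': P(author J) = 0.8·0.4000 / (0.8·0.4000 + 0.6·0.6000) ≈ 0.4706
After a stylometric feature='present': P(author J) = 0.3·0.4706 / (0.3·0.4706 + 0.6·0.5294) ≈ 0.3077
After a second stylistic marker='absent': P(author J) = 0.2·0.3077 / (0.2·0.3077 + 0.4·0.6923) ≈ 0.1818
After a stylometric feature='present': P(author J) = 0.3·0.1818 / (0.3·0.1818 + 0.6·0.8182) ≈ 0.1000
After a second stylistic marker='present': P(author J) = 0.8·0.1000 / (0.8·0.1000 + 0.6·0.9000) ≈ 0.1290
After a stylometric feature='present': P(author J) = 0.3·0.1290 / (0.3·0.1290 + 0.6·0.8710) ≈ 0.0690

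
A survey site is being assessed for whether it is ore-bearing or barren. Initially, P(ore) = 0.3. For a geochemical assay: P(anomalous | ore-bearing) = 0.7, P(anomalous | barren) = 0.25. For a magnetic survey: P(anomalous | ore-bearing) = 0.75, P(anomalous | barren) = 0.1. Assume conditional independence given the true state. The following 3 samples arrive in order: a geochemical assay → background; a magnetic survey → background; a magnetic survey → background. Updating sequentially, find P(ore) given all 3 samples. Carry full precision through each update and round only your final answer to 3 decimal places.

After a geochemical assay='background': P(ore) = 0.3·0.3000 / (0.3·0.3000 + 0.75·0.7000) ≈ 0.1463
After a magnetic survey='background': P(ore) = 0.25·0.1463 / (0.25·0.1463 + 0.9·0.8537) ≈ 0.0455
After a magnetic survey='background': P(ore) = 0.25·0.0455 / (0.25·0.0455 + 0.9·0.9545) ≈ 0.0131

0.013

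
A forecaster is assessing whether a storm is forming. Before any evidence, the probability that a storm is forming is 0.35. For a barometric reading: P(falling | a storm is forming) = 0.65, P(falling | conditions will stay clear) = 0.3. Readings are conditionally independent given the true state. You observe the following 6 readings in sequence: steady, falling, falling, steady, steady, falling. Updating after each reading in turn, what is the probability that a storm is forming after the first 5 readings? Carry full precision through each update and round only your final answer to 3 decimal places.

0.240

After 'steady': P(storm) = 0.35·0.3500 / (0.35·0.3500 + 0.7·0.6500) ≈ 0.2121
After 'falling': P(storm) = 0.65·0.2121 / (0.65·0.2121 + 0.3·0.7879) ≈ 0.3684
After 'falling': P(storm) = 0.65·0.3684 / (0.65·0.3684 + 0.3·0.6316) ≈ 0.5583
After 'steady': P(storm) = 0.35·0.5583 / (0.35·0.5583 + 0.7·0.4417) ≈ 0.3872
After 'steady': P(storm) = 0.35·0.3872 / (0.35·0.3872 + 0.7·0.6128) ≈ 0.2401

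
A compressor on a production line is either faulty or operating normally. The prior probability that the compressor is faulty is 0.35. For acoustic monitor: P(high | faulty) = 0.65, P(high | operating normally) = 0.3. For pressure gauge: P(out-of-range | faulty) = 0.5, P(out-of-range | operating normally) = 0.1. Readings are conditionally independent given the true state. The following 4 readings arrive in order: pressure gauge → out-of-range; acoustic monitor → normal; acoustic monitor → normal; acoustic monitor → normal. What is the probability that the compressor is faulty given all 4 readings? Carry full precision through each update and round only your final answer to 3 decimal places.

0.252

After pressure gauge='out-of-range': P(faulty) = 0.5·0.3500 / (0.5·0.3500 + 0.1·0.6500) ≈ 0.7292
After acoustic monitor='normal': P(faulty) = 0.35·0.7292 / (0.35·0.7292 + 0.7·0.2708) ≈ 0.5738
After acoustic monitor='normal': P(faulty) = 0.35·0.5738 / (0.35·0.5738 + 0.7·0.4262) ≈ 0.4023
After acoustic monitor='normal': P(faulty) = 0.35·0.4023 / (0.35·0.4023 + 0.7·0.5977) ≈ 0.2518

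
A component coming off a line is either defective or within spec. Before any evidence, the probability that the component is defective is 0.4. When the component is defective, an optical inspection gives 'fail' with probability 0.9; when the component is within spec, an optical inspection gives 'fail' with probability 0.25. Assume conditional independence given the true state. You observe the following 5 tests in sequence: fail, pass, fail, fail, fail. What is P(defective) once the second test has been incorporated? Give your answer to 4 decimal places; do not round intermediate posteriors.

0.2424

After 'fail': P(defective) = 0.9·0.4000 / (0.9·0.4000 + 0.25·0.6000) ≈ 0.7059
After 'pass': P(defective) = 0.1·0.7059 / (0.1·0.7059 + 0.75·0.2941) ≈ 0.2424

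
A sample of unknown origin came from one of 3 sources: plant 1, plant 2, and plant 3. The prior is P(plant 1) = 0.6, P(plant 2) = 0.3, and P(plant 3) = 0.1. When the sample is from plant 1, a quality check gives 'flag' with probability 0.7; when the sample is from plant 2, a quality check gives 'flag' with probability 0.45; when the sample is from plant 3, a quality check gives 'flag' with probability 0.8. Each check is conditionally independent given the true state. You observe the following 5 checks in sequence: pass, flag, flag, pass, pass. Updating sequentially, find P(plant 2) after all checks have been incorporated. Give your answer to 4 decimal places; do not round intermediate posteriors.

0.5447

Each posterior becomes the prior for the next update.
After 'pass': normaliser = 0.3·0.6000 + 0.55·0.3000 + 0.2·0.1000; P(plant 1) ≈ 0.4932, P(plant 2) ≈ 0.4521, P(plant 3) ≈ 0.0548
After 'flag': normaliser = 0.7·0.4932 + 0.45·0.4521 + 0.8·0.0548; P(plant 1) ≈ 0.5827, P(plant 2) ≈ 0.3434, P(plant 3) ≈ 0.0740
After 'flag': normaliser = 0.7·0.5827 + 0.45·0.3434 + 0.8·0.0740; P(plant 1) ≈ 0.6562, P(plant 2) ≈ 0.2486, P(plant 3) ≈ 0.0952
After 'pass': normaliser = 0.3·0.6562 + 0.55·0.2486 + 0.2·0.0952; P(plant 1) ≈ 0.5583, P(plant 2) ≈ 0.3877, P(plant 3) ≈ 0.0540
After 'pass': normaliser = 0.3·0.5583 + 0.55·0.3877 + 0.2·0.0540; P(plant 1) ≈ 0.4278, P(plant 2) ≈ 0.5447, P(plant 3) ≈ 0.0276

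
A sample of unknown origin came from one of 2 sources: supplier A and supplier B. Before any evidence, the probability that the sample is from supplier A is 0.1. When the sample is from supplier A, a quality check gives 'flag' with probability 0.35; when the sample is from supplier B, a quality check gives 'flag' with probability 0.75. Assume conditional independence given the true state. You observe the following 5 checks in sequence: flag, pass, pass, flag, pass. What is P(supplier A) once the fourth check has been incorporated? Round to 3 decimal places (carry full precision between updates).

0.141

After 'flag': P(supplier A) = 0.35·0.1000 / (0.35·0.1000 + 0.75·0.9000) ≈ 0.0493
After 'pass': P(supplier A) = 0.65·0.0493 / (0.65·0.0493 + 0.25·0.9507) ≈ 0.1188
After 'pass': P(supplier A) = 0.65·0.1188 / (0.65·0.1188 + 0.25·0.8812) ≈ 0.2595
After 'flag': P(supplier A) = 0.35·0.2595 / (0.35·0.2595 + 0.75·0.7405) ≈ 0.1406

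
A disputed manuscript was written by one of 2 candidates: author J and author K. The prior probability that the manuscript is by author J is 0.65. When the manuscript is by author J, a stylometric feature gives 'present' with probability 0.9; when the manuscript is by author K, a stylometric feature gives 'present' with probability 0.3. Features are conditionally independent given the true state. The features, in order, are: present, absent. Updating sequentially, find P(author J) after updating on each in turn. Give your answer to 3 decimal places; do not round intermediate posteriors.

0.443

After 'present': P(author J) = 0.9·0.6500 / (0.9·0.6500 + 0.3·0.3500) ≈ 0.8478
After 'absent': P(author J) = 0.1·0.8478 / (0.1·0.8478 + 0.7·0.1522) ≈ 0.4432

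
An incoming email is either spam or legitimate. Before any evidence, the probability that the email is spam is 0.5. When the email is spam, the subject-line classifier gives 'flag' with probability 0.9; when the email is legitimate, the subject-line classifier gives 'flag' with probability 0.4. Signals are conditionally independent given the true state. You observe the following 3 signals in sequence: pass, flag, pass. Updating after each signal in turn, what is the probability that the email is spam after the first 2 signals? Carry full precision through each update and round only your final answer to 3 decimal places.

After 'pass': P(spam) = 0.1·0.5000 / (0.1·0.5000 + 0.6·0.5000) ≈ 0.1429
After 'flag': P(spam) = 0.9·0.1429 / (0.9·0.1429 + 0.4·0.8571) ≈ 0.2727

0.273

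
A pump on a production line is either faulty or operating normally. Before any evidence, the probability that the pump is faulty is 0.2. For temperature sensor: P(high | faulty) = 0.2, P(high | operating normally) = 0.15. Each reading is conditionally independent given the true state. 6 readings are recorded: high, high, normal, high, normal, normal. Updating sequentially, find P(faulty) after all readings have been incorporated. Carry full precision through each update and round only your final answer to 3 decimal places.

0.331

After 'high': P(faulty) = 0.2·0.2000 / (0.2·0.2000 + 0.15·0.8000) ≈ 0.2500
After 'high': P(faulty) = 0.2·0.2500 / (0.2·0.2500 + 0.15·0.7500) ≈ 0.3077
After 'normal': P(faulty) = 0.8·0.3077 / (0.8·0.3077 + 0.85·0.6923) ≈ 0.2949
After 'high': P(faulty) = 0.2·0.2949 / (0.2·0.2949 + 0.15·0.7051) ≈ 0.3580
After 'normal': P(faulty) = 0.8·0.3580 / (0.8·0.3580 + 0.85·0.6420) ≈ 0.3442
After 'normal': P(faulty) = 0.8·0.3442 / (0.8·0.3442 + 0.85·0.6558) ≈ 0.3307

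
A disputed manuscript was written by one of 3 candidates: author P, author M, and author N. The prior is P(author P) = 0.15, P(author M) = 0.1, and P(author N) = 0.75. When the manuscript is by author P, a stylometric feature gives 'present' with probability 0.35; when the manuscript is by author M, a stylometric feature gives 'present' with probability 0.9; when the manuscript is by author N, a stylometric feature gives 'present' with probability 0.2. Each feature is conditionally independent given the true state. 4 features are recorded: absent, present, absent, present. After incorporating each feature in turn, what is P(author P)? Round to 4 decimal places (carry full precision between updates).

0.2795

After 'absent': normaliser = 0.65·0.1500 + 0.1·0.1000 + 0.8·0.7500; P(author P) ≈ 0.1378, P(author M) ≈ 0.0141, P(author N) ≈ 0.8481
After 'present': normaliser = 0.35·0.1378 + 0.9·0.0141 + 0.2·0.8481; P(author P) ≈ 0.2092, P(author M) ≈ 0.0552, P(author N) ≈ 0.7356
After 'absent': normaliser = 0.65·0.2092 + 0.1·0.0552 + 0.8·0.7356; P(author P) ≈ 0.1863, P(author M) ≈ 0.0076, P(author N) ≈ 0.8062
After 'present': normaliser = 0.35·0.1863 + 0.9·0.0076 + 0.2·0.8062; P(author P) ≈ 0.2795, P(author M) ≈ 0.0292, P(author N) ≈ 0.6913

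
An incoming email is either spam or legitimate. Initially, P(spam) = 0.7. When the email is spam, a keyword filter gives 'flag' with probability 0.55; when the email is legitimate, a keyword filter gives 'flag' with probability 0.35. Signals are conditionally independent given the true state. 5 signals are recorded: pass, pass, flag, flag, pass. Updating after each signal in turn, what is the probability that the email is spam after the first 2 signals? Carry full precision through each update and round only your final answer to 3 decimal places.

0.528

After 'pass': P(spam) = 0.45·0.7000 / (0.45·0.7000 + 0.65·0.3000) ≈ 0.6176
After 'pass': P(spam) = 0.45·0.6176 / (0.45·0.6176 + 0.65·0.3824) ≈ 0.5279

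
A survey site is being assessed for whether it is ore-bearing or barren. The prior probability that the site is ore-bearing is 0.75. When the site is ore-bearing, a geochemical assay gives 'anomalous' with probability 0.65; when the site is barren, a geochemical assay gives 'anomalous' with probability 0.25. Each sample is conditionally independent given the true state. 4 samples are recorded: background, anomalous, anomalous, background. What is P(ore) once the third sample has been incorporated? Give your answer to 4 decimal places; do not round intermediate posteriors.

After 'background': P(ore) = 0.35·0.7500 / (0.35·0.7500 + 0.75·0.2500) ≈ 0.5833
After 'anomalous': P(ore) = 0.65·0.5833 / (0.65·0.5833 + 0.25·0.4167) ≈ 0.7845
After 'anomalous': P(ore) = 0.65·0.7845 / (0.65·0.7845 + 0.25·0.2155) ≈ 0.9044

0.9044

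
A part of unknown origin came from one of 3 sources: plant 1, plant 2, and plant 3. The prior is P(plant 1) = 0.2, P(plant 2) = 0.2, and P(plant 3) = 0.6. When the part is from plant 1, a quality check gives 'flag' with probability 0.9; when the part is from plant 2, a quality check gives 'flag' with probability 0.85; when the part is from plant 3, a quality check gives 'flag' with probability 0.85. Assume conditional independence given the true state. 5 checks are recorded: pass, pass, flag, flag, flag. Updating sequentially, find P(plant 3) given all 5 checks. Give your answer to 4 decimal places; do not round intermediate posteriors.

0.6626

Apply Bayes' rule sequentially, carrying P(plant 3) forward.
After 'pass': normaliser = 0.1·0.2000 + 0.15·0.2000 + 0.15·0.6000; P(plant 1) ≈ 0.1429, P(plant 2) ≈ 0.2143, P(plant 3) ≈ 0.6429
After 'pass': normaliser = 0.1·0.1429 + 0.15·0.2143 + 0.15·0.6429; P(plant 1) ≈ 0.1000, P(plant 2) ≈ 0.2250, P(plant 3) ≈ 0.6750
After 'flag': normaliser = 0.9·0.1000 + 0.85·0.2250 + 0.85·0.6750; P(plant 1) ≈ 0.1053, P(plant 2) ≈ 0.2237, P(plant 3) ≈ 0.6711
After 'flag': normaliser = 0.9·0.1053 + 0.85·0.2237 + 0.85·0.6711; P(plant 1) ≈ 0.1108, P(plant 2) ≈ 0.2223, P(plant 3) ≈ 0.6669
After 'flag': normaliser = 0.9·0.1108 + 0.85·0.2223 + 0.85·0.6669; P(plant 1) ≈ 0.1165, P(plant 2) ≈ 0.2209, P(plant 3) ≈ 0.6626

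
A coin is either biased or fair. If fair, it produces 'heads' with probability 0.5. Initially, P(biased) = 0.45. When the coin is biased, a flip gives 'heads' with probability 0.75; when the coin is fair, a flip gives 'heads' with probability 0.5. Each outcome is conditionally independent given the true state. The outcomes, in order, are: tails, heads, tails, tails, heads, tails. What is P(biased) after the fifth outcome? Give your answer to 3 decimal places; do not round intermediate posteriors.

After 'tails': P(biased) = 0.25·0.4500 / (0.25·0.4500 + 0.5·0.5500) ≈ 0.2903
After 'heads': P(biased) = 0.75·0.2903 / (0.75·0.2903 + 0.5·0.7097) ≈ 0.3803
After 'tails': P(biased) = 0.25·0.3803 / (0.25·0.3803 + 0.5·0.6197) ≈ 0.2348
After 'tails': P(biased) = 0.25·0.2348 / (0.25·0.2348 + 0.5·0.7652) ≈ 0.1330
After 'heads': P(biased) = 0.75·0.1330 / (0.75·0.1330 + 0.5·0.8670) ≈ 0.1871

0.187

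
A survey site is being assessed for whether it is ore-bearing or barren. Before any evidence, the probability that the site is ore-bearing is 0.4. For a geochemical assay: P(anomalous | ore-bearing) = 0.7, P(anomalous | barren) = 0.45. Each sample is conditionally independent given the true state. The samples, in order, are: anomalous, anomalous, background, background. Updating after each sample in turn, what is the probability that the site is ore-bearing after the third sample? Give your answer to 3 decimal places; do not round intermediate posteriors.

After 'anomalous': P(ore) = 0.7·0.4000 / (0.7·0.4000 + 0.45·0.6000) ≈ 0.5091
After 'anomalous': P(ore) = 0.7·0.5091 / (0.7·0.5091 + 0.45·0.4909) ≈ 0.6173
After 'background': P(ore) = 0.3·0.6173 / (0.3·0.6173 + 0.55·0.3827) ≈ 0.4681

0.468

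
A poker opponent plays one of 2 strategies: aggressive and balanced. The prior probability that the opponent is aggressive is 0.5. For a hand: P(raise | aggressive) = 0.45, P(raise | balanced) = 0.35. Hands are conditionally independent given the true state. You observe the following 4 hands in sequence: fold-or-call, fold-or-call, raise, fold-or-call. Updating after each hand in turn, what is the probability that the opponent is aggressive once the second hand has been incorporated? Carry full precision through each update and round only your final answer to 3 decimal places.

0.417

After 'fold-or-call': P(aggressive) = 0.55·0.5000 / (0.55·0.5000 + 0.65·0.5000) ≈ 0.4583
After 'fold-or-call': P(aggressive) = 0.55·0.4583 / (0.55·0.4583 + 0.65·0.5417) ≈ 0.4172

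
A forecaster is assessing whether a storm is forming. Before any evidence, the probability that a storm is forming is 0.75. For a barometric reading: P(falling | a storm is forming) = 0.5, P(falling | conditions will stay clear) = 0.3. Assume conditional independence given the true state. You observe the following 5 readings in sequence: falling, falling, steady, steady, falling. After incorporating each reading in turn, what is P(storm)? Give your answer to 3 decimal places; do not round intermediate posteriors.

After 'falling': P(storm) = 0.5·0.7500 / (0.5·0.7500 + 0.3·0.2500) ≈ 0.8333
After 'falling': P(storm) = 0.5·0.8333 / (0.5·0.8333 + 0.3·0.1667) ≈ 0.8929
After 'steady': P(storm) = 0.5·0.8929 / (0.5·0.8929 + 0.7·0.1071) ≈ 0.8562
After 'steady': P(storm) = 0.5·0.8562 / (0.5·0.8562 + 0.7·0.1438) ≈ 0.8096
After 'falling': P(storm) = 0.5·0.8096 / (0.5·0.8096 + 0.3·0.1904) ≈ 0.8763

0.876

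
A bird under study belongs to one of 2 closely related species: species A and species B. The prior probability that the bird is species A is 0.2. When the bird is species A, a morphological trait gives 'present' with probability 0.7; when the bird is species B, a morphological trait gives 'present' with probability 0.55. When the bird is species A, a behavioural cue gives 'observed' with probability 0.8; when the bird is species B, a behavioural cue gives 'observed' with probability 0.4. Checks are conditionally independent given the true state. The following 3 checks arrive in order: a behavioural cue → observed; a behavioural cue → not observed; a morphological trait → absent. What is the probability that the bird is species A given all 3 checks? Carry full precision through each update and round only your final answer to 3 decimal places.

0.100

After a behavioural cue='observed': P(species A) = 0.8·0.2000 / (0.8·0.2000 + 0.4·0.8000) ≈ 0.3333
After a behavioural cue='not observed': P(species A) = 0.2·0.3333 / (0.2·0.3333 + 0.6·0.6667) ≈ 0.1429
After a morphological trait='absent': P(species A) = 0.3·0.1429 / (0.3·0.1429 + 0.45·0.8571) ≈ 0.1000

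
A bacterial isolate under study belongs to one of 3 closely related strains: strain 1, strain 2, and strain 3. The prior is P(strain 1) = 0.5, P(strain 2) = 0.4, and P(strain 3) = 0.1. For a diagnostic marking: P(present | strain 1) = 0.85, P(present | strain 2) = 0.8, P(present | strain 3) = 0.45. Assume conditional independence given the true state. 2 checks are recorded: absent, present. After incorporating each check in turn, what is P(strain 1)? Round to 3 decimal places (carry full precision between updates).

0.418

Apply Bayes' rule sequentially, carrying P(strain 1) forward.
After 'absent': normaliser = 0.15·0.5000 + 0.2·0.4000 + 0.55·0.1000; P(strain 1) ≈ 0.3571, P(strain 2) ≈ 0.3810, P(strain 3) ≈ 0.2619
After 'present': normaliser = 0.85·0.3571 + 0.8·0.3810 + 0.45·0.2619; P(strain 1) ≈ 0.4180, P(strain 2) ≈ 0.4197, P(strain 3) ≈ 0.1623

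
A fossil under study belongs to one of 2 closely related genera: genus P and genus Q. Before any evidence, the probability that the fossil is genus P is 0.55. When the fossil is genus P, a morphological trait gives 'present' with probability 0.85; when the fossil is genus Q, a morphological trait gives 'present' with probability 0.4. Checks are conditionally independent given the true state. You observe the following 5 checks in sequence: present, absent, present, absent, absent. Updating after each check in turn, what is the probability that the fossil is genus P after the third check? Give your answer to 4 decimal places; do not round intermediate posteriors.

After 'present': P(genus P) = 0.85·0.5500 / (0.85·0.5500 + 0.4·0.4500) ≈ 0.7220
After 'absent': P(genus P) = 0.15·0.7220 / (0.15·0.7220 + 0.6·0.2780) ≈ 0.3937
After 'present': P(genus P) = 0.85·0.3937 / (0.85·0.3937 + 0.4·0.6063) ≈ 0.5798

0.5798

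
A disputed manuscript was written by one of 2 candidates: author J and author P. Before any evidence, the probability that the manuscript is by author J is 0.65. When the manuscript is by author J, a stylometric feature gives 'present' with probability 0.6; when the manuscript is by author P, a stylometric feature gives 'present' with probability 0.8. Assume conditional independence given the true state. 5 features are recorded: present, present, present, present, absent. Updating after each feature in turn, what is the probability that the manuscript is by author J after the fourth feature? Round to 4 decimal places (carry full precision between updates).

0.3701

Each posterior becomes the prior for the next update.
After 'present': P(author J) = 0.6·0.6500 / (0.6·0.6500 + 0.8·0.3500) ≈ 0.5821
After 'present': P(author J) = 0.6·0.5821 / (0.6·0.5821 + 0.8·0.4179) ≈ 0.5109
After 'present': P(author J) = 0.6·0.5109 / (0.6·0.5109 + 0.8·0.4891) ≈ 0.4393
After 'present': P(author J) = 0.6·0.4393 / (0.6·0.4393 + 0.8·0.5607) ≈ 0.3701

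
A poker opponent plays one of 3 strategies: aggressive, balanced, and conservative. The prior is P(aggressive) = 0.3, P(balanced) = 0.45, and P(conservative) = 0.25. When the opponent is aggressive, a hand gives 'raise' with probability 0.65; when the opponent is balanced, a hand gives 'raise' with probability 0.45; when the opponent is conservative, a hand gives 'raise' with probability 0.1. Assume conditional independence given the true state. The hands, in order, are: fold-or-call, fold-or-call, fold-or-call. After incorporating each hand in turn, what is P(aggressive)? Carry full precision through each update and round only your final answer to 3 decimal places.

0.048

After 'fold-or-call': normaliser = 0.35·0.3000 + 0.55·0.4500 + 0.9·0.2500; P(aggressive) ≈ 0.1818, P(balanced) ≈ 0.4286, P(conservative) ≈ 0.3896
After 'fold-or-call': normaliser = 0.35·0.1818 + 0.55·0.4286 + 0.9·0.3896; P(aggressive) ≈ 0.0979, P(balanced) ≈ 0.3626, P(conservative) ≈ 0.5395
After 'fold-or-call': normaliser = 0.35·0.0979 + 0.55·0.3626 + 0.9·0.5395; P(aggressive) ≈ 0.0476, P(balanced) ≈ 0.2773, P(conservative) ≈ 0.6750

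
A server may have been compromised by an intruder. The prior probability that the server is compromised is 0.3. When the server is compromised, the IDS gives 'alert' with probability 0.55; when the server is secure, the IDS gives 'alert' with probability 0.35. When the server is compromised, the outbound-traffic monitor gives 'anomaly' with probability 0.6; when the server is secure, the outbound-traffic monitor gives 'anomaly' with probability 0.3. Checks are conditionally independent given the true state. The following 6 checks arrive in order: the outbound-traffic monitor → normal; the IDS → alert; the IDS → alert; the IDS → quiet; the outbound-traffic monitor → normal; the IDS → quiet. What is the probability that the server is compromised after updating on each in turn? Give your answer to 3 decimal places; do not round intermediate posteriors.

After the outbound-traffic monitor='normal': P(compromised) = 0.4·0.3000 / (0.4·0.3000 + 0.7·0.7000) ≈ 0.1967
After the IDS='alert': P(compromised) = 0.55·0.1967 / (0.55·0.1967 + 0.35·0.8033) ≈ 0.2779
After the IDS='alert': P(compromised) = 0.55·0.2779 / (0.55·0.2779 + 0.35·0.7221) ≈ 0.3768
After the IDS='quiet': P(compromised) = 0.45·0.3768 / (0.45·0.3768 + 0.65·0.6232) ≈ 0.2951
After the outbound-traffic monitor='normal': P(compromised) = 0.4·0.2951 / (0.4·0.2951 + 0.7·0.7049) ≈ 0.1931
After the IDS='quiet': P(compromised) = 0.45·0.1931 / (0.45·0.1931 + 0.65·0.8069) ≈ 0.1421

0.142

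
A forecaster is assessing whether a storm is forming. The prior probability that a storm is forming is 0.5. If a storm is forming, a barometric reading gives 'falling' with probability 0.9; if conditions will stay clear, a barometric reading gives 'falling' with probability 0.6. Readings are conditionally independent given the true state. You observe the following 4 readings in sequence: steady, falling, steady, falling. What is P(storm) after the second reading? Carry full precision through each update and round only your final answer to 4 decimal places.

0.2727

After 'steady': P(storm) = 0.1·0.5000 / (0.1·0.5000 + 0.4·0.5000) ≈ 0.2000
After 'falling': P(storm) = 0.9·0.2000 / (0.9·0.2000 + 0.6·0.8000) ≈ 0.2727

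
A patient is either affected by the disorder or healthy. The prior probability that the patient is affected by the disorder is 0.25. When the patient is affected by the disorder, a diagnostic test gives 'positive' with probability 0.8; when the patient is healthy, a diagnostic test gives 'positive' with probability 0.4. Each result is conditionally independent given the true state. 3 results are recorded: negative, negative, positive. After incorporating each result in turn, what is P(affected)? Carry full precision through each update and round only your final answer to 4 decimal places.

0.0690

After 'negative': P(affected) = 0.2·0.2500 / (0.2·0.2500 + 0.6·0.7500) ≈ 0.1000
After 'negative': P(affected) = 0.2·0.1000 / (0.2·0.1000 + 0.6·0.9000) ≈ 0.0357
After 'positive': P(affected) = 0.8·0.0357 / (0.8·0.0357 + 0.4·0.9643) ≈ 0.0690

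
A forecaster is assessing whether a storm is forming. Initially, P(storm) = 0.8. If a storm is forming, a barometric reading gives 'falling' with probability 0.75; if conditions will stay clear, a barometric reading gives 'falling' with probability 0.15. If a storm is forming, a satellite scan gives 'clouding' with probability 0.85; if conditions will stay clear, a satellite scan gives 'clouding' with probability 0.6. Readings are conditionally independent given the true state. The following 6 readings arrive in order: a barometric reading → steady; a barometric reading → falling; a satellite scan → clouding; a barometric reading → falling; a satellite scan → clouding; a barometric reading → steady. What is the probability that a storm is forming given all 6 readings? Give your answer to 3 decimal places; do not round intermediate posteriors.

After a barometric reading='steady': P(storm) = 0.25·0.8000 / (0.25·0.8000 + 0.85·0.2000) ≈ 0.5405
After a barometric reading='falling': P(storm) = 0.75·0.5405 / (0.75·0.5405 + 0.15·0.4595) ≈ 0.8547
After a satellite scan='clouding': P(storm) = 0.85·0.8547 / (0.85·0.8547 + 0.6·0.1453) ≈ 0.8929
After a barometric reading='falling': P(storm) = 0.75·0.8929 / (0.75·0.8929 + 0.15·0.1071) ≈ 0.9766
After a satellite scan='clouding': P(storm) = 0.85·0.9766 / (0.85·0.9766 + 0.6·0.0234) ≈ 0.9833
After a barometric reading='steady': P(storm) = 0.25·0.9833 / (0.25·0.9833 + 0.85·0.0167) ≈ 0.9455

0.946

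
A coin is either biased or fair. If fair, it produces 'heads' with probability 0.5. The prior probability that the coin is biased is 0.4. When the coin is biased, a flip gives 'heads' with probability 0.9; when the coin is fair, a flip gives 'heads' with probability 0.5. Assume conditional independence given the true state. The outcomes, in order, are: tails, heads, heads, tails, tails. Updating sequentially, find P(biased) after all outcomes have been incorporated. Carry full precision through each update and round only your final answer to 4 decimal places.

0.0170

After 'tails': P(biased) = 0.1·0.4000 / (0.1·0.4000 + 0.5·0.6000) ≈ 0.1176
After 'heads': P(biased) = 0.9·0.1176 / (0.9·0.1176 + 0.5·0.8824) ≈ 0.1935
After 'heads': P(biased) = 0.9·0.1935 / (0.9·0.1935 + 0.5·0.8065) ≈ 0.3017
After 'tails': P(biased) = 0.1·0.3017 / (0.1·0.3017 + 0.5·0.6983) ≈ 0.0795
After 'tails': P(biased) = 0.1·0.0795 / (0.1·0.0795 + 0.5·0.9205) ≈ 0.0170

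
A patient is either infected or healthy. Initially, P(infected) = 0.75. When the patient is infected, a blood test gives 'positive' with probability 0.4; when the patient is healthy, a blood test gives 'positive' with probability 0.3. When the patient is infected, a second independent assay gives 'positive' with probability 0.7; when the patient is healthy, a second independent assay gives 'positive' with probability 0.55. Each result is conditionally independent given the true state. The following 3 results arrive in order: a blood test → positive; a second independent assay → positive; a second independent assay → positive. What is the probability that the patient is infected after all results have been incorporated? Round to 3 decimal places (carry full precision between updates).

Each posterior becomes the prior for the next update.
After a blood test='positive': P(infected) = 0.4·0.7500 / (0.4·0.7500 + 0.3·0.2500) ≈ 0.8000
After a second independent assay='positive': P(infected) = 0.7·0.8000 / (0.7·0.8000 + 0.55·0.2000) ≈ 0.8358
After a second independent assay='positive': P(infected) = 0.7·0.8358 / (0.7·0.8358 + 0.55·0.1642) ≈ 0.8663

0.866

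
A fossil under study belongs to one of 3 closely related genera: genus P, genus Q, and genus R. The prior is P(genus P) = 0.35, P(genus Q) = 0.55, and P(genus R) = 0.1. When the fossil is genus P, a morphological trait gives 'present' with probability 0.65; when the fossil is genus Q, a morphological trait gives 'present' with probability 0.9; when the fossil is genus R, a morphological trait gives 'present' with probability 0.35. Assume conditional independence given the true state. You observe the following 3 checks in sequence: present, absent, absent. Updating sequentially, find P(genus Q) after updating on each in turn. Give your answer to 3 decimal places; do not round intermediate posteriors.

After 'present': normaliser = 0.65·0.3500 + 0.9·0.5500 + 0.35·0.1000; P(genus P) ≈ 0.3003, P(genus Q) ≈ 0.6535, P(genus R) ≈ 0.0462
After 'absent': normaliser = 0.35·0.3003 + 0.1·0.6535 + 0.65·0.0462; P(genus P) ≈ 0.5243, P(genus Q) ≈ 0.3259, P(genus R) ≈ 0.1498
After 'absent': normaliser = 0.35·0.5243 + 0.1·0.3259 + 0.65·0.1498; P(genus P) ≈ 0.5854, P(genus Q) ≈ 0.1040, P(genus R) ≈ 0.3106

0.104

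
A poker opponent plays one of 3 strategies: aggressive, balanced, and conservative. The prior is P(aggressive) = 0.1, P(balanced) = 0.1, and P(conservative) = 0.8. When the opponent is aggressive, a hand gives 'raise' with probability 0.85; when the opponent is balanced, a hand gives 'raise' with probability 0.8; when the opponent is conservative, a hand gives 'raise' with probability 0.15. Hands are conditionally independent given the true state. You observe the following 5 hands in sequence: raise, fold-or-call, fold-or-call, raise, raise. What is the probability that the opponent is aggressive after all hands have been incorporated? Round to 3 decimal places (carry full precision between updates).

0.257

After 'raise': normaliser = 0.85·0.1000 + 0.8·0.1000 + 0.15·0.8000; P(aggressive) ≈ 0.2982, P(balanced) ≈ 0.2807, P(conservative) ≈ 0.4211
After 'fold-or-call': normaliser = 0.15·0.2982 + 0.2·0.2807 + 0.85·0.4211; P(aggressive) ≈ 0.0975, P(balanced) ≈ 0.1224, P(conservative) ≈ 0.7801
After 'fold-or-call': normaliser = 0.15·0.0975 + 0.2·0.1224 + 0.85·0.7801; P(aggressive) ≈ 0.0208, P(balanced) ≈ 0.0349, P(conservative) ≈ 0.9443
After 'raise': normaliser = 0.85·0.0208 + 0.8·0.0349 + 0.15·0.9443; P(aggressive) ≈ 0.0946, P(balanced) ≈ 0.1489, P(conservative) ≈ 0.7565
After 'raise': normaliser = 0.85·0.0946 + 0.8·0.1489 + 0.15·0.7565; P(aggressive) ≈ 0.2568, P(balanced) ≈ 0.3806, P(conservative) ≈ 0.3626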